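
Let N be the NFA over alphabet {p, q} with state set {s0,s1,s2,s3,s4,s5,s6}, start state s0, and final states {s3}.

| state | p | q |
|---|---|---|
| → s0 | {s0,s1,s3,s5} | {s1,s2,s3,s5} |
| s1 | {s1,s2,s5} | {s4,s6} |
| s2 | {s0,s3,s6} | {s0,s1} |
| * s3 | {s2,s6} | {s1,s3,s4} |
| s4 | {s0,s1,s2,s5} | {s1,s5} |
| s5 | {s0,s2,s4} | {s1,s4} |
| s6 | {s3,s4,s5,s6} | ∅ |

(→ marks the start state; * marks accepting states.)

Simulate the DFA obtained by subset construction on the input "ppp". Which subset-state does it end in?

Start: {s0}.
δ(s0,p) = {s0,s1,s3,s5}.
Union: {s0,s1,s3,s5}.
After p: {s0,s1,s3,s5}.
δ(s0,p) = {s0,s1,s3,s5}; δ(s1,p) = {s1,s2,s5}; δ(s3,p) = {s2,s6}; δ(s5,p) = {s0,s2,s4}.
Union: {s0,s1,s2,s3,s4,s5,s6}.
After p: {s0,s1,s2,s3,s4,s5,s6}.
δ(s0,p) = {s0,s1,s3,s5}; δ(s1,p) = {s1,s2,s5}; δ(s2,p) = {s0,s3,s6}; δ(s3,p) = {s2,s6}; δ(s4,p) = {s0,s1,s2,s5}; δ(s5,p) = {s0,s2,s4}; δ(s6,p) = {s3,s4,s5,s6}.
Union: {s0,s1,s2,s3,s4,s5,s6}.
After p: {s0,s1,s2,s3,s4,s5,s6}.

{s0,s1,s2,s3,s4,s5,s6}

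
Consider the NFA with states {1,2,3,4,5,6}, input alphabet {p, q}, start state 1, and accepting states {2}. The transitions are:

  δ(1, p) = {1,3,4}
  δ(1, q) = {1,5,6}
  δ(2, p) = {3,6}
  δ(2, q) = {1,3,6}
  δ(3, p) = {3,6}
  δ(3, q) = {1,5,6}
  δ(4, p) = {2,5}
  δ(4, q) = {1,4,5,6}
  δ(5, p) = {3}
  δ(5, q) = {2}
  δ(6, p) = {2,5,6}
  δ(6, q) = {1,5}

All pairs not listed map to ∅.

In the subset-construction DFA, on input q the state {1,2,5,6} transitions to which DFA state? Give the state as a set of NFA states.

δ(1,q) = {1,5,6}; δ(2,q) = {1,3,6}; δ(5,q) = {2}; δ(6,q) = {1,5}.
Union: {1,2,3,5,6}.

{1,2,3,5,6}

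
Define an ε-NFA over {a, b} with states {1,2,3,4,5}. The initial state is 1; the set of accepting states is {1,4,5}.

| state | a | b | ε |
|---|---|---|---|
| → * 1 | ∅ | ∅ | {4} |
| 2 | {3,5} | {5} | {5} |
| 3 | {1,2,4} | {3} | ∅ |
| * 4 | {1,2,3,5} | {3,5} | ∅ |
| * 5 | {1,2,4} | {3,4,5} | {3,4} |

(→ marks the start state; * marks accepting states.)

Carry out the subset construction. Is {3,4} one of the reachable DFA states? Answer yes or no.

Start state of the DFA: {1,4} (ε-closure of the NFA start).
{1,4} --a--> {1,2,3,4,5}  [new]
{1,4} --b--> {3,4,5}  [new]
{1,2,3,4,5} --a--> {1,2,3,4,5}  [seen]
{1,2,3,4,5} --b--> {3,4,5}  [seen]
{3,4,5} --a--> {1,2,3,4,5}  [seen]
{3,4,5} --b--> {3,4,5}  [seen]
Reachable DFA states: {1,4}, {1,2,3,4,5}, {3,4,5}.
{3,4} is not among them.

no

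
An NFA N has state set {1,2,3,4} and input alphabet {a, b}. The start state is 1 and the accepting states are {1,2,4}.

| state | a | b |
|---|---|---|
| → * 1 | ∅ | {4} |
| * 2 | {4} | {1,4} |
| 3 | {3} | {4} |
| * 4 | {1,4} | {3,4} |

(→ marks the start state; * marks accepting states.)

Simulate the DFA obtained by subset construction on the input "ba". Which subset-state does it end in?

{1,4}

Start: {1}.
δ(1,b) = {4}.
Union: {4}.
After b: {4}.
δ(4,a) = {1,4}.
Union: {1,4}.
After a: {1,4}.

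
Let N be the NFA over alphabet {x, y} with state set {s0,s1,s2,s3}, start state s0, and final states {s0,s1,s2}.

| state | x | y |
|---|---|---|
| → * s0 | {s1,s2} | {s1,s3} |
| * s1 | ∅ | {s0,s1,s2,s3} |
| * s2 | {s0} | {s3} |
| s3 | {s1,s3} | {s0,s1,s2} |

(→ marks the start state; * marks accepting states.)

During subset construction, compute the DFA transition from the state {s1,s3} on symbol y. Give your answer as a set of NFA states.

{s0,s1,s2,s3}

δ(s1,y) = {s0,s1,s2,s3}; δ(s3,y) = {s0,s1,s2}.
Union: {s0,s1,s2,s3}.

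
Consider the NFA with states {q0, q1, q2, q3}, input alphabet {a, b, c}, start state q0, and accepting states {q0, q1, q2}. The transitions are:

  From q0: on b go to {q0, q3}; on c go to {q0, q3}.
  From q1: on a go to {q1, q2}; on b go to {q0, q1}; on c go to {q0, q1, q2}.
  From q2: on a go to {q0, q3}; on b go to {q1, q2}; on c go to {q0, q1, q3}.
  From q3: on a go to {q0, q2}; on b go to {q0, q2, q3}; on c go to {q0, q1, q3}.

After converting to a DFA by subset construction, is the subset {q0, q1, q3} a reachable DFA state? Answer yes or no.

yes

Start state of the DFA: {q0}.
{q0} --a--> ∅  [new]
{q0} --b--> {q0, q3}  [new]
{q0} --c--> {q0, q3}  [seen]
∅ --a--> ∅  [seen]
∅ --b--> ∅  [seen]
∅ --c--> ∅  [seen]
{q0, q3} --a--> {q0, q2}  [new]
{q0, q3} --b--> {q0, q2, q3}  [new]
{q0, q3} --c--> {q0, q1, q3}  [new]
{q0, q2} --a--> {q0, q3}  [seen]
{q0, q2} --b--> {q0, q1, q2, q3}  [new]
{q0, q2} --c--> {q0, q1, q3}  [seen]
{q0, q2, q3} --a--> {q0, q2, q3}  [seen]
{q0, q2, q3} --b--> {q0, q1, q2, q3}  [seen]
{q0, q2, q3} --c--> {q0, q1, q3}  [seen]
{q0, q1, q3} --a--> {q0, q1, q2}  [new]
{q0, q1, q3} --b--> {q0, q1, q2, q3}  [seen]
{q0, q1, q3} --c--> {q0, q1, q2, q3}  [seen]
{q0, q1, q2, q3} --a--> {q0, q1, q2, q3}  [seen]
{q0, q1, q2, q3} --b--> {q0, q1, q2, q3}  [seen]
{q0, q1, q2, q3} --c--> {q0, q1, q2, q3}  [seen]
{q0, q1, q2} --a--> {q0, q1, q2, q3}  [seen]
{q0, q1, q2} --b--> {q0, q1, q2, q3}  [seen]
{q0, q1, q2} --c--> {q0, q1, q2, q3}  [seen]
Reachable DFA states: {q0}, ∅, {q0, q3}, {q0, q2}, {q0, q2, q3}, {q0, q1, q3}, {q0, q1, q2, q3}, {q0, q1, q2}.
{q0, q1, q3} is among them.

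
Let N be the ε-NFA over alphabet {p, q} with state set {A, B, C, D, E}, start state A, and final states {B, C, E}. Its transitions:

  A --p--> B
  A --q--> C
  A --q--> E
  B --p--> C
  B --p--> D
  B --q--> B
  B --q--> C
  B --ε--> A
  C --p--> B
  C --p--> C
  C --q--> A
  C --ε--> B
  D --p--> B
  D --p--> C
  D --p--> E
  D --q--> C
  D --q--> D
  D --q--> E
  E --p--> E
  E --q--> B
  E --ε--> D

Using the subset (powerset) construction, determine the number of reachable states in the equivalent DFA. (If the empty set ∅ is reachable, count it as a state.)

4

Start state of the DFA: {A} (ε-closure of the NFA start).
{A} --p--> {A, B}  [new]
{A} --q--> {A, B, C, D, E}  [new]
{A, B} --p--> {A, B, C, D}  [new]
{A, B} --q--> {A, B, C, D, E}  [seen]
{A, B, C, D, E} --p--> {A, B, C, D, E}  [seen]
{A, B, C, D, E} --q--> {A, B, C, D, E}  [seen]
{A, B, C, D} --p--> {A, B, C, D, E}  [seen]
{A, B, C, D} --q--> {A, B, C, D, E}  [seen]
Reachable DFA states: {A}, {A, B}, {A, B, C, D, E}, {A, B, C, D}.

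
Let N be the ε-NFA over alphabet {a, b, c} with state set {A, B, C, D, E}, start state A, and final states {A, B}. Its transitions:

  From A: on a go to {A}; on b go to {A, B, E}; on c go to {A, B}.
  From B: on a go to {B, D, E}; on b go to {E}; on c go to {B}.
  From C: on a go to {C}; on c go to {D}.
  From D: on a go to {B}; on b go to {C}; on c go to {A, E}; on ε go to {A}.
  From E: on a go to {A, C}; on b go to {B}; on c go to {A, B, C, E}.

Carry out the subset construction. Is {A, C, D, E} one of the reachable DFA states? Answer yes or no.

Start state of the DFA: {A} (ε-closure of the NFA start).
{A} --a--> {A}  [seen]
{A} --b--> {A, B, E}  [new]
{A} --c--> {A, B}  [new]
{A, B, E} --a--> {A, B, C, D, E}  [new]
{A, B, E} --b--> {A, B, E}  [seen]
{A, B, E} --c--> {A, B, C, E}  [new]
{A, B} --a--> {A, B, D, E}  [new]
{A, B} --b--> {A, B, E}  [seen]
{A, B} --c--> {A, B}  [seen]
{A, B, C, D, E} --a--> {A, B, C, D, E}  [seen]
{A, B, C, D, E} --b--> {A, B, C, E}  [seen]
{A, B, C, D, E} --c--> {A, B, C, D, E}  [seen]
{A, B, C, E} --a--> {A, B, C, D, E}  [seen]
{A, B, C, E} --b--> {A, B, E}  [seen]
{A, B, C, E} --c--> {A, B, C, D, E}  [seen]
{A, B, D, E} --a--> {A, B, C, D, E}  [seen]
{A, B, D, E} --b--> {A, B, C, E}  [seen]
{A, B, D, E} --c--> {A, B, C, E}  [seen]
Reachable DFA states: {A}, {A, B, E}, {A, B}, {A, B, C, D, E}, {A, B, C, E}, {A, B, D, E}.
{A, C, D, E} is not among them.

no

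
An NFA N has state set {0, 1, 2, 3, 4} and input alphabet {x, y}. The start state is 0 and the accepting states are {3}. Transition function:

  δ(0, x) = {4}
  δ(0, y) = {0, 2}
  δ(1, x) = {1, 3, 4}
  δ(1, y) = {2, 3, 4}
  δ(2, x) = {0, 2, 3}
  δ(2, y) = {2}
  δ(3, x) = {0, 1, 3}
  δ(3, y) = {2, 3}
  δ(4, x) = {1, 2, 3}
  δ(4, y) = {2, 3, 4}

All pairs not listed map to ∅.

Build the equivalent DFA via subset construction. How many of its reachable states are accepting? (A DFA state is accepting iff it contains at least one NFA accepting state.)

Start state of the DFA: {0}.
{0} --x--> {4}  [new]
{0} --y--> {0, 2}  [new]
{4} --x--> {1, 2, 3}  [new]
{4} --y--> {2, 3, 4}  [new]
{0, 2} --x--> {0, 2, 3, 4}  [new]
{0, 2} --y--> {0, 2}  [seen]
{1, 2, 3} --x--> {0, 1, 2, 3, 4}  [new]
{1, 2, 3} --y--> {2, 3, 4}  [seen]
{2, 3, 4} --x--> {0, 1, 2, 3}  [new]
{2, 3, 4} --y--> {2, 3, 4}  [seen]
{0, 2, 3, 4} --x--> {0, 1, 2, 3, 4}  [seen]
{0, 2, 3, 4} --y--> {0, 2, 3, 4}  [seen]
{0, 1, 2, 3, 4} --x--> {0, 1, 2, 3, 4}  [seen]
{0, 1, 2, 3, 4} --y--> {0, 2, 3, 4}  [seen]
{0, 1, 2, 3} --x--> {0, 1, 2, 3, 4}  [seen]
{0, 1, 2, 3} --y--> {0, 2, 3, 4}  [seen]
Reachable DFA states: {0}, {4}, {0, 2}, {1, 2, 3}, {2, 3, 4}, {0, 2, 3, 4}, {0, 1, 2, 3, 4}, {0, 1, 2, 3}.
Accepting DFA states (contain an NFA accepting state): {1, 2, 3}, {2, 3, 4}, {0, 2, 3, 4}, {0, 1, 2, 3, 4}, {0, 1, 2, 3}.

5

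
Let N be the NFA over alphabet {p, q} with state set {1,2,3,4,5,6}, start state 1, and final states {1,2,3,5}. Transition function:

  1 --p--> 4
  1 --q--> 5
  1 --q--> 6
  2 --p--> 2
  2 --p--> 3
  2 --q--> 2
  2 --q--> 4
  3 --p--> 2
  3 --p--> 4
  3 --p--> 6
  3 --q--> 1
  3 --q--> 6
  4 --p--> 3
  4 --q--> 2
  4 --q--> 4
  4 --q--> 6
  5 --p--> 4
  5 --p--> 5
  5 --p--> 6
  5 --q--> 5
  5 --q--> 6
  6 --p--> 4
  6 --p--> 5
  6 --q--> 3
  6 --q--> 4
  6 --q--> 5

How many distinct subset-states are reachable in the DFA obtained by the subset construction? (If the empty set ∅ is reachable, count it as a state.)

14

Start state of the DFA: {1}.
{1} --p--> {4}  [new]
{1} --q--> {5,6}  [new]
{4} --p--> {3}  [new]
{4} --q--> {2,4,6}  [new]
{5,6} --p--> {4,5,6}  [new]
{5,6} --q--> {3,4,5,6}  [new]
{3} --p--> {2,4,6}  [seen]
{3} --q--> {1,6}  [new]
{2,4,6} --p--> {2,3,4,5}  [new]
{2,4,6} --q--> {2,3,4,5,6}  [new]
{4,5,6} --p--> {3,4,5,6}  [seen]
{4,5,6} --q--> {2,3,4,5,6}  [seen]
{3,4,5,6} --p--> {2,3,4,5,6}  [seen]
{3,4,5,6} --q--> {1,2,3,4,5,6}  [new]
{1,6} --p--> {4,5}  [new]
{1,6} --q--> {3,4,5,6}  [seen]
{2,3,4,5} --p--> {2,3,4,5,6}  [seen]
{2,3,4,5} --q--> {1,2,4,5,6}  [new]
{2,3,4,5,6} --p--> {2,3,4,5,6}  [seen]
{2,3,4,5,6} --q--> {1,2,3,4,5,6}  [seen]
{1,2,3,4,5,6} --p--> {2,3,4,5,6}  [seen]
{1,2,3,4,5,6} --q--> {1,2,3,4,5,6}  [seen]
{4,5} --p--> {3,4,5,6}  [seen]
{4,5} --q--> {2,4,5,6}  [new]
{1,2,4,5,6} --p--> {2,3,4,5,6}  [seen]
{1,2,4,5,6} --q--> {2,3,4,5,6}  [seen]
{2,4,5,6} --p--> {2,3,4,5,6}  [seen]
{2,4,5,6} --q--> {2,3,4,5,6}  [seen]
Reachable DFA states: {1}, {4}, {5,6}, {3}, {2,4,6}, {4,5,6}, {3,4,5,6}, {1,6}, {2,3,4,5}, {2,3,4,5,6}, {1,2,3,4,5,6}, {4,5}, {1,2,4,5,6}, {2,4,5,6}.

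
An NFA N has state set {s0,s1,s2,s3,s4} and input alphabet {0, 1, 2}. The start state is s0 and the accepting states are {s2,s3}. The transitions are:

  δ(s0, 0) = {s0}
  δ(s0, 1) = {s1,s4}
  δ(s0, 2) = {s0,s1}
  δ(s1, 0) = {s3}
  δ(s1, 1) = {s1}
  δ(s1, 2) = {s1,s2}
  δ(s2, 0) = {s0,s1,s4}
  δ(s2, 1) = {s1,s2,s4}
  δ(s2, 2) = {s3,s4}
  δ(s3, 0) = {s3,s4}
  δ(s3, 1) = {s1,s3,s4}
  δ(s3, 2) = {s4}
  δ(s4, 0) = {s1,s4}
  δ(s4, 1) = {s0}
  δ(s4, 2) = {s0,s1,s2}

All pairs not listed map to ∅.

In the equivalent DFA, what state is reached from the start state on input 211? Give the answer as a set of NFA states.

Start: {s0}.
δ(s0,2) = {s0,s1}.
Union: {s0,s1}.
After 2: {s0,s1}.
δ(s0,1) = {s1,s4}; δ(s1,1) = {s1}.
Union: {s1,s4}.
After 1: {s1,s4}.
δ(s1,1) = {s1}; δ(s4,1) = {s0}.
Union: {s0,s1}.
After 1: {s0,s1}.

{s0,s1}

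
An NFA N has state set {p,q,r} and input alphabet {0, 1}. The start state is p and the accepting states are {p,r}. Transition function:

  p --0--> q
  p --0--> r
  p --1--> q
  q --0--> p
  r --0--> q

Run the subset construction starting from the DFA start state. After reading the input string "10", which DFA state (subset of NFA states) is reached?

Start: {p}.
δ(p,1) = {q}.
Union: {q}.
After 1: {q}.
δ(q,0) = {p}.
Union: {p}.
After 0: {p}.

{p}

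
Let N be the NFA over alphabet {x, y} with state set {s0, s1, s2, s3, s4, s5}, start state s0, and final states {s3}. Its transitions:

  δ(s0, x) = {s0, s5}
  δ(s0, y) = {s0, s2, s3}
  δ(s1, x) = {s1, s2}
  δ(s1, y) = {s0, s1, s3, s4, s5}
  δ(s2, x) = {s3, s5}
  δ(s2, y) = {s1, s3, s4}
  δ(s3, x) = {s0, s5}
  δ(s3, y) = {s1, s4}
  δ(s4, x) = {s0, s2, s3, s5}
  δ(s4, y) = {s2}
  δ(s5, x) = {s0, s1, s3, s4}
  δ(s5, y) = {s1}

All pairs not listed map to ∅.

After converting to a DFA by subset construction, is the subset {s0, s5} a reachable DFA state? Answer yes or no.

yes

Start state of the DFA: {s0}.
{s0} --x--> {s0, s5}  [new]
{s0} --y--> {s0, s2, s3}  [new]
{s0, s5} --x--> {s0, s1, s3, s4, s5}  [new]
{s0, s5} --y--> {s0, s1, s2, s3}  [new]
{s0, s2, s3} --x--> {s0, s3, s5}  [new]
{s0, s2, s3} --y--> {s0, s1, s2, s3, s4}  [new]
{s0, s1, s3, s4, s5} --x--> {s0, s1, s2, s3, s4, s5}  [new]
{s0, s1, s3, s4, s5} --y--> {s0, s1, s2, s3, s4, s5}  [seen]
{s0, s1, s2, s3} --x--> {s0, s1, s2, s3, s5}  [new]
{s0, s1, s2, s3} --y--> {s0, s1, s2, s3, s4, s5}  [seen]
{s0, s3, s5} --x--> {s0, s1, s3, s4, s5}  [seen]
{s0, s3, s5} --y--> {s0, s1, s2, s3, s4}  [seen]
{s0, s1, s2, s3, s4} --x--> {s0, s1, s2, s3, s5}  [seen]
{s0, s1, s2, s3, s4} --y--> {s0, s1, s2, s3, s4, s5}  [seen]
{s0, s1, s2, s3, s4, s5} --x--> {s0, s1, s2, s3, s4, s5}  [seen]
{s0, s1, s2, s3, s4, s5} --y--> {s0, s1, s2, s3, s4, s5}  [seen]
{s0, s1, s2, s3, s5} --x--> {s0, s1, s2, s3, s4, s5}  [seen]
{s0, s1, s2, s3, s5} --y--> {s0, s1, s2, s3, s4, s5}  [seen]
Reachable DFA states: {s0}, {s0, s5}, {s0, s2, s3}, {s0, s1, s3, s4, s5}, {s0, s1, s2, s3}, {s0, s3, s5}, {s0, s1, s2, s3, s4}, {s0, s1, s2, s3, s4, s5}, {s0, s1, s2, s3, s5}.
{s0, s5} is among them.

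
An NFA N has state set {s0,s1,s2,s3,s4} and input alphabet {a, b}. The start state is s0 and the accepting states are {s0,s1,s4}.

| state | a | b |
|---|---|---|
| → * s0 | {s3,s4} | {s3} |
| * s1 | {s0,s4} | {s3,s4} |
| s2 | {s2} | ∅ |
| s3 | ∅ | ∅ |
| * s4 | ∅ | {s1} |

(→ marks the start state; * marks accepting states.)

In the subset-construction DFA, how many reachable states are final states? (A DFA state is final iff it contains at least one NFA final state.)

5

Start state of the DFA: {s0}.
{s0} --a--> {s3,s4}  [new]
{s0} --b--> {s3}  [new]
{s3,s4} --a--> ∅  [new]
{s3,s4} --b--> {s1}  [new]
{s3} --a--> ∅  [seen]
{s3} --b--> ∅  [seen]
∅ --a--> ∅  [seen]
∅ --b--> ∅  [seen]
{s1} --a--> {s0,s4}  [new]
{s1} --b--> {s3,s4}  [seen]
{s0,s4} --a--> {s3,s4}  [seen]
{s0,s4} --b--> {s1,s3}  [new]
{s1,s3} --a--> {s0,s4}  [seen]
{s1,s3} --b--> {s3,s4}  [seen]
Reachable DFA states: {s0}, {s3,s4}, {s3}, ∅, {s1}, {s0,s4}, {s1,s3}.
Accepting DFA states (contain an NFA accepting state): {s0}, {s3,s4}, {s1}, {s0,s4}, {s1,s3}.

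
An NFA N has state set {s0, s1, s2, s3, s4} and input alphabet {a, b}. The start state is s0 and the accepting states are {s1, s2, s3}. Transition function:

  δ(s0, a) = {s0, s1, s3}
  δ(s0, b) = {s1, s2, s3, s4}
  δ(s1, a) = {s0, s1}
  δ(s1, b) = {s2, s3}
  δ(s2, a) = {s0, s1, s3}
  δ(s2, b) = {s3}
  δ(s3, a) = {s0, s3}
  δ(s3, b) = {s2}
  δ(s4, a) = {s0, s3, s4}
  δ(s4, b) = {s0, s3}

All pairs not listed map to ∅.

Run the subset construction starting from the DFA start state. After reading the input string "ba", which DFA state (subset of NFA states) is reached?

{s0, s1, s3, s4}

Start: {s0}.
δ(s0,b) = {s1, s2, s3, s4}.
Union: {s1, s2, s3, s4}.
After b: {s1, s2, s3, s4}.
δ(s1,a) = {s0, s1}; δ(s2,a) = {s0, s1, s3}; δ(s3,a) = {s0, s3}; δ(s4,a) = {s0, s3, s4}.
Union: {s0, s1, s3, s4}.
After a: {s0, s1, s3, s4}.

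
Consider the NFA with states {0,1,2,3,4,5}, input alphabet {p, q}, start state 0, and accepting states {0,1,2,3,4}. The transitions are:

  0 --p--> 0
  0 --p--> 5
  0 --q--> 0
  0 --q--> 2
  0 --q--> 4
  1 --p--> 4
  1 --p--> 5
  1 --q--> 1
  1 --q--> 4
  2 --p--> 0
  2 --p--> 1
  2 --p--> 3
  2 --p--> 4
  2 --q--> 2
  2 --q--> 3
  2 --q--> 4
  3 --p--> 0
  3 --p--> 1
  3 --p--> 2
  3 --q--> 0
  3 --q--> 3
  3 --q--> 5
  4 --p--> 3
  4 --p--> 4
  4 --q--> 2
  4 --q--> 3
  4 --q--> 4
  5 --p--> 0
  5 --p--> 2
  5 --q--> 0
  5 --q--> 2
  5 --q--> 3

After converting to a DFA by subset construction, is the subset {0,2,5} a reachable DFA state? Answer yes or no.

yes

Start state of the DFA: {0}.
{0} --p--> {0,5}  [new]
{0} --q--> {0,2,4}  [new]
{0,5} --p--> {0,2,5}  [new]
{0,5} --q--> {0,2,3,4}  [new]
{0,2,4} --p--> {0,1,3,4,5}  [new]
{0,2,4} --q--> {0,2,3,4}  [seen]
{0,2,5} --p--> {0,1,2,3,4,5}  [new]
{0,2,5} --q--> {0,2,3,4}  [seen]
{0,2,3,4} --p--> {0,1,2,3,4,5}  [seen]
{0,2,3,4} --q--> {0,2,3,4,5}  [new]
{0,1,3,4,5} --p--> {0,1,2,3,4,5}  [seen]
{0,1,3,4,5} --q--> {0,1,2,3,4,5}  [seen]
{0,1,2,3,4,5} --p--> {0,1,2,3,4,5}  [seen]
{0,1,2,3,4,5} --q--> {0,1,2,3,4,5}  [seen]
{0,2,3,4,5} --p--> {0,1,2,3,4,5}  [seen]
{0,2,3,4,5} --q--> {0,2,3,4,5}  [seen]
Reachable DFA states: {0}, {0,5}, {0,2,4}, {0,2,5}, {0,2,3,4}, {0,1,3,4,5}, {0,1,2,3,4,5}, {0,2,3,4,5}.
{0,2,5} is among them.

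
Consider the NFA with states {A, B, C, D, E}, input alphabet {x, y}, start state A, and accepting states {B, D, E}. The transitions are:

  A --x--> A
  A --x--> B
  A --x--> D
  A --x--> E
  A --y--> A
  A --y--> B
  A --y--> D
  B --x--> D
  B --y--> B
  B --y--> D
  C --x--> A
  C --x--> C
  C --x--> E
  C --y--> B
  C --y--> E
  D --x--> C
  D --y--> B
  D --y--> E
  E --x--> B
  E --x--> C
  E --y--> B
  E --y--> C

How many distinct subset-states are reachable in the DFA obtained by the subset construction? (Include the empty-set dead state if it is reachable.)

Start state of the DFA: {A}.
{A} --x--> {A, B, D, E}  [new]
{A} --y--> {A, B, D}  [new]
{A, B, D, E} --x--> {A, B, C, D, E}  [new]
{A, B, D, E} --y--> {A, B, C, D, E}  [seen]
{A, B, D} --x--> {A, B, C, D, E}  [seen]
{A, B, D} --y--> {A, B, D, E}  [seen]
{A, B, C, D, E} --x--> {A, B, C, D, E}  [seen]
{A, B, C, D, E} --y--> {A, B, C, D, E}  [seen]
Reachable DFA states: {A}, {A, B, D, E}, {A, B, D}, {A, B, C, D, E}.

4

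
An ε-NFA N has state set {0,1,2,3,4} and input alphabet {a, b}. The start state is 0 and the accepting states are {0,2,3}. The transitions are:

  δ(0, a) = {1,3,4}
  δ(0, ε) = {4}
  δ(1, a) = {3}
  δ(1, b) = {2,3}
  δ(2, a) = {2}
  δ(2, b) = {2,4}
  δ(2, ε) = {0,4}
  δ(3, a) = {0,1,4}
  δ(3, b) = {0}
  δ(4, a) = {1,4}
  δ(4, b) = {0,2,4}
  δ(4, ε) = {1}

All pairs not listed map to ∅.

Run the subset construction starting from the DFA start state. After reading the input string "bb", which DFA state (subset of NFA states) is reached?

{0,1,2,3,4}

Start: {0,1,4}.
δ(0,b) = ∅; δ(1,b) = {2,3}; δ(4,b) = {0,2,4}.
Union: {0,2,3,4}.
ε-closure gives {0,1,2,3,4}.
After b: {0,1,2,3,4}.
δ(0,b) = ∅; δ(1,b) = {2,3}; δ(2,b) = {2,4}; δ(3,b) = {0}; δ(4,b) = {0,2,4}.
Union: {0,2,3,4}.
ε-closure gives {0,1,2,3,4}.
After b: {0,1,2,3,4}.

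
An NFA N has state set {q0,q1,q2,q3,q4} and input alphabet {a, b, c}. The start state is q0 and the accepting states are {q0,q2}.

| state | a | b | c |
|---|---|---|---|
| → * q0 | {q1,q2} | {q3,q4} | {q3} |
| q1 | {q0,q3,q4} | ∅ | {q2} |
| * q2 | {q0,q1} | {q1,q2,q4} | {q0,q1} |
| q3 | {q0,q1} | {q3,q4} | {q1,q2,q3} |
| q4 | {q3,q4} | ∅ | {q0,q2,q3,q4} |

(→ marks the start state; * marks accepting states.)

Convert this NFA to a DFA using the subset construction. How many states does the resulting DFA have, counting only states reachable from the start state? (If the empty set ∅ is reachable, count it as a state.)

13

Start state of the DFA: {q0}.
{q0} --a--> {q1,q2}  [new]
{q0} --b--> {q3,q4}  [new]
{q0} --c--> {q3}  [new]
{q1,q2} --a--> {q0,q1,q3,q4}  [new]
{q1,q2} --b--> {q1,q2,q4}  [new]
{q1,q2} --c--> {q0,q1,q2}  [new]
{q3,q4} --a--> {q0,q1,q3,q4}  [seen]
{q3,q4} --b--> {q3,q4}  [seen]
{q3,q4} --c--> {q0,q1,q2,q3,q4}  [new]
{q3} --a--> {q0,q1}  [new]
{q3} --b--> {q3,q4}  [seen]
{q3} --c--> {q1,q2,q3}  [new]
{q0,q1,q3,q4} --a--> {q0,q1,q2,q3,q4}  [seen]
{q0,q1,q3,q4} --b--> {q3,q4}  [seen]
{q0,q1,q3,q4} --c--> {q0,q1,q2,q3,q4}  [seen]
{q1,q2,q4} --a--> {q0,q1,q3,q4}  [seen]
{q1,q2,q4} --b--> {q1,q2,q4}  [seen]
{q1,q2,q4} --c--> {q0,q1,q2,q3,q4}  [seen]
{q0,q1,q2} --a--> {q0,q1,q2,q3,q4}  [seen]
{q0,q1,q2} --b--> {q1,q2,q3,q4}  [new]
{q0,q1,q2} --c--> {q0,q1,q2,q3}  [new]
{q0,q1,q2,q3,q4} --a--> {q0,q1,q2,q3,q4}  [seen]
{q0,q1,q2,q3,q4} --b--> {q1,q2,q3,q4}  [seen]
{q0,q1,q2,q3,q4} --c--> {q0,q1,q2,q3,q4}  [seen]
{q0,q1} --a--> {q0,q1,q2,q3,q4}  [seen]
{q0,q1} --b--> {q3,q4}  [seen]
{q0,q1} --c--> {q2,q3}  [new]
{q1,q2,q3} --a--> {q0,q1,q3,q4}  [seen]
{q1,q2,q3} --b--> {q1,q2,q3,q4}  [seen]
{q1,q2,q3} --c--> {q0,q1,q2,q3}  [seen]
{q1,q2,q3,q4} --a--> {q0,q1,q3,q4}  [seen]
{q1,q2,q3,q4} --b--> {q1,q2,q3,q4}  [seen]
{q1,q2,q3,q4} --c--> {q0,q1,q2,q3,q4}  [seen]
{q0,q1,q2,q3} --a--> {q0,q1,q2,q3,q4}  [seen]
{q0,q1,q2,q3} --b--> {q1,q2,q3,q4}  [seen]
{q0,q1,q2,q3} --c--> {q0,q1,q2,q3}  [seen]
{q2,q3} --a--> {q0,q1}  [seen]
{q2,q3} --b--> {q1,q2,q3,q4}  [seen]
{q2,q3} --c--> {q0,q1,q2,q3}  [seen]
Reachable DFA states: {q0}, {q1,q2}, {q3,q4}, {q3}, {q0,q1,q3,q4}, {q1,q2,q4}, {q0,q1,q2}, {q0,q1,q2,q3,q4}, {q0,q1}, {q1,q2,q3}, {q1,q2,q3,q4}, {q0,q1,q2,q3}, {q2,q3}.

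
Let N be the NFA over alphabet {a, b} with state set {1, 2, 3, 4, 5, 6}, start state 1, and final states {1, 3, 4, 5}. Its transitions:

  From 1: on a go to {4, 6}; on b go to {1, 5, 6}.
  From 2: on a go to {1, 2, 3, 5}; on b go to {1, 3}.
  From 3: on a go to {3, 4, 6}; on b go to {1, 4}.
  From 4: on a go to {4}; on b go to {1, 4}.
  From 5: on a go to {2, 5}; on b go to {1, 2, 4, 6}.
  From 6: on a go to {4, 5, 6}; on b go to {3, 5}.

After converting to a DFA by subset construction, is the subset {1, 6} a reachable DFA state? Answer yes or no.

Start state of the DFA: {1}.
{1} --a--> {4, 6}  [new]
{1} --b--> {1, 5, 6}  [new]
{4, 6} --a--> {4, 5, 6}  [new]
{4, 6} --b--> {1, 3, 4, 5}  [new]
{1, 5, 6} --a--> {2, 4, 5, 6}  [new]
{1, 5, 6} --b--> {1, 2, 3, 4, 5, 6}  [new]
{4, 5, 6} --a--> {2, 4, 5, 6}  [seen]
{4, 5, 6} --b--> {1, 2, 3, 4, 5, 6}  [seen]
{1, 3, 4, 5} --a--> {2, 3, 4, 5, 6}  [new]
{1, 3, 4, 5} --b--> {1, 2, 4, 5, 6}  [new]
{2, 4, 5, 6} --a--> {1, 2, 3, 4, 5, 6}  [seen]
{2, 4, 5, 6} --b--> {1, 2, 3, 4, 5, 6}  [seen]
{1, 2, 3, 4, 5, 6} --a--> {1, 2, 3, 4, 5, 6}  [seen]
{1, 2, 3, 4, 5, 6} --b--> {1, 2, 3, 4, 5, 6}  [seen]
{2, 3, 4, 5, 6} --a--> {1, 2, 3, 4, 5, 6}  [seen]
{2, 3, 4, 5, 6} --b--> {1, 2, 3, 4, 5, 6}  [seen]
{1, 2, 4, 5, 6} --a--> {1, 2, 3, 4, 5, 6}  [seen]
{1, 2, 4, 5, 6} --b--> {1, 2, 3, 4, 5, 6}  [seen]
Reachable DFA states: {1}, {4, 6}, {1, 5, 6}, {4, 5, 6}, {1, 3, 4, 5}, {2, 4, 5, 6}, {1, 2, 3, 4, 5, 6}, {2, 3, 4, 5, 6}, {1, 2, 4, 5, 6}.
{1, 6} is not among them.

no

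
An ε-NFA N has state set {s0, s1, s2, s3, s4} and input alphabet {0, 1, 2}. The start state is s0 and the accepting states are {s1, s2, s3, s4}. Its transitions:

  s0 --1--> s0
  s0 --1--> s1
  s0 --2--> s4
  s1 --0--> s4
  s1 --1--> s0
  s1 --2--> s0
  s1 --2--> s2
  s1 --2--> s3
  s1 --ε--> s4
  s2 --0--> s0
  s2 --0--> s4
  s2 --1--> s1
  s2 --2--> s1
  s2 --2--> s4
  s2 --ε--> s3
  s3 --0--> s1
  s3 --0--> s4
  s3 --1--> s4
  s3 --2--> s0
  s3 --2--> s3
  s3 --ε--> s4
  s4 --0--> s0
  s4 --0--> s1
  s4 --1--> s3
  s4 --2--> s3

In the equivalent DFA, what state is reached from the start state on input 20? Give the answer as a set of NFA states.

Start: {s0}.
δ(s0,2) = {s4}.
Union: {s4}.
After 2: {s4}.
δ(s4,0) = {s0, s1}.
Union: {s0, s1}.
ε-closure gives {s0, s1, s4}.
After 0: {s0, s1, s4}.

{s0, s1, s4}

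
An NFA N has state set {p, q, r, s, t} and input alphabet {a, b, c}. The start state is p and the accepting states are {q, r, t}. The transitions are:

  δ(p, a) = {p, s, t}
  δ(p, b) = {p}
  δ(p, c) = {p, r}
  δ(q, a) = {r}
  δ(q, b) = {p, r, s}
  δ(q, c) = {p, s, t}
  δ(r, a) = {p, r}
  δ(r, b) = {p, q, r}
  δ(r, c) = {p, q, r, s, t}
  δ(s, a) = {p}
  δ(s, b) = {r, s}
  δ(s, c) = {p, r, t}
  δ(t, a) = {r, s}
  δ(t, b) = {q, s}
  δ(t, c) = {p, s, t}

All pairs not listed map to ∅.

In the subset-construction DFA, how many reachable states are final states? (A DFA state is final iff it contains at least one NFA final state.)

Start state of the DFA: {p}.
{p} --a--> {p, s, t}  [new]
{p} --b--> {p}  [seen]
{p} --c--> {p, r}  [new]
{p, s, t} --a--> {p, r, s, t}  [new]
{p, s, t} --b--> {p, q, r, s}  [new]
{p, s, t} --c--> {p, r, s, t}  [seen]
{p, r} --a--> {p, r, s, t}  [seen]
{p, r} --b--> {p, q, r}  [new]
{p, r} --c--> {p, q, r, s, t}  [new]
{p, r, s, t} --a--> {p, r, s, t}  [seen]
{p, r, s, t} --b--> {p, q, r, s}  [seen]
{p, r, s, t} --c--> {p, q, r, s, t}  [seen]
{p, q, r, s} --a--> {p, r, s, t}  [seen]
{p, q, r, s} --b--> {p, q, r, s}  [seen]
{p, q, r, s} --c--> {p, q, r, s, t}  [seen]
{p, q, r} --a--> {p, r, s, t}  [seen]
{p, q, r} --b--> {p, q, r, s}  [seen]
{p, q, r} --c--> {p, q, r, s, t}  [seen]
{p, q, r, s, t} --a--> {p, r, s, t}  [seen]
{p, q, r, s, t} --b--> {p, q, r, s}  [seen]
{p, q, r, s, t} --c--> {p, q, r, s, t}  [seen]
Reachable DFA states: {p}, {p, s, t}, {p, r}, {p, r, s, t}, {p, q, r, s}, {p, q, r}, {p, q, r, s, t}.
Accepting DFA states (contain an NFA accepting state): {p, s, t}, {p, r}, {p, r, s, t}, {p, q, r, s}, {p, q, r}, {p, q, r, s, t}.

6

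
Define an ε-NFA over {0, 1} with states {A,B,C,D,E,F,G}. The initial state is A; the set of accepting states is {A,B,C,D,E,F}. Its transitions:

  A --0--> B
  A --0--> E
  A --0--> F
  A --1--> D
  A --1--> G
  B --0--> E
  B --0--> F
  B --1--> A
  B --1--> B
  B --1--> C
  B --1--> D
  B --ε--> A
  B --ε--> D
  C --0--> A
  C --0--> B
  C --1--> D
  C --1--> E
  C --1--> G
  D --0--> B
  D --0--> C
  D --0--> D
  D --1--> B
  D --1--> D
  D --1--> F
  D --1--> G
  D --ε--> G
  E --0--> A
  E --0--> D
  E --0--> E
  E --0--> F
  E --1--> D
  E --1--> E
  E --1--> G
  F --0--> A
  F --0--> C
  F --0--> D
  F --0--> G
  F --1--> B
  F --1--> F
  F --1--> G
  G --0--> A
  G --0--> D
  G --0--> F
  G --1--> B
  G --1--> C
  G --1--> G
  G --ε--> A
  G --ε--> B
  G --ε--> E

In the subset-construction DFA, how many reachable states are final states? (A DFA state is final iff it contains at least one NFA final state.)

Start state of the DFA: {A} (ε-closure of the NFA start).
{A} --0--> {A,B,D,E,F,G}  [new]
{A} --1--> {A,B,D,E,G}  [new]
{A,B,D,E,F,G} --0--> {A,B,C,D,E,F,G}  [new]
{A,B,D,E,F,G} --1--> {A,B,C,D,E,F,G}  [seen]
{A,B,D,E,G} --0--> {A,B,C,D,E,F,G}  [seen]
{A,B,D,E,G} --1--> {A,B,C,D,E,F,G}  [seen]
{A,B,C,D,E,F,G} --0--> {A,B,C,D,E,F,G}  [seen]
{A,B,C,D,E,F,G} --1--> {A,B,C,D,E,F,G}  [seen]
Reachable DFA states: {A}, {A,B,D,E,F,G}, {A,B,D,E,G}, {A,B,C,D,E,F,G}.
Accepting DFA states (contain an NFA accepting state): {A}, {A,B,D,E,F,G}, {A,B,D,E,G}, {A,B,C,D,E,F,G}.

4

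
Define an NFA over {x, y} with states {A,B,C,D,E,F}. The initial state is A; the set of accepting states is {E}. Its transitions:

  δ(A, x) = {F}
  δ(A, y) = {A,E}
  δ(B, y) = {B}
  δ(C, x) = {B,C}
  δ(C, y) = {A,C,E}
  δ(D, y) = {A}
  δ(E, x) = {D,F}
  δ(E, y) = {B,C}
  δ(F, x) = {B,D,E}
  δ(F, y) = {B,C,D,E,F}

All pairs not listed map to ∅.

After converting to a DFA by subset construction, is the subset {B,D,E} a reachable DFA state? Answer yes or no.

Start state of the DFA: {A}.
{A} --x--> {F}  [new]
{A} --y--> {A,E}  [new]
{F} --x--> {B,D,E}  [new]
{F} --y--> {B,C,D,E,F}  [new]
{A,E} --x--> {D,F}  [new]
{A,E} --y--> {A,B,C,E}  [new]
{B,D,E} --x--> {D,F}  [seen]
{B,D,E} --y--> {A,B,C}  [new]
{B,C,D,E,F} --x--> {B,C,D,E,F}  [seen]
{B,C,D,E,F} --y--> {A,B,C,D,E,F}  [new]
{D,F} --x--> {B,D,E}  [seen]
{D,F} --y--> {A,B,C,D,E,F}  [seen]
{A,B,C,E} --x--> {B,C,D,F}  [new]
{A,B,C,E} --y--> {A,B,C,E}  [seen]
{A,B,C} --x--> {B,C,F}  [new]
{A,B,C} --y--> {A,B,C,E}  [seen]
{A,B,C,D,E,F} --x--> {B,C,D,E,F}  [seen]
{A,B,C,D,E,F} --y--> {A,B,C,D,E,F}  [seen]
{B,C,D,F} --x--> {B,C,D,E}  [new]
{B,C,D,F} --y--> {A,B,C,D,E,F}  [seen]
{B,C,F} --x--> {B,C,D,E}  [seen]
{B,C,F} --y--> {A,B,C,D,E,F}  [seen]
{B,C,D,E} --x--> {B,C,D,F}  [seen]
{B,C,D,E} --y--> {A,B,C,E}  [seen]
Reachable DFA states: {A}, {F}, {A,E}, {B,D,E}, {B,C,D,E,F}, {D,F}, {A,B,C,E}, {A,B,C}, {A,B,C,D,E,F}, {B,C,D,F}, {B,C,F}, {B,C,D,E}.
{B,D,E} is among them.

yes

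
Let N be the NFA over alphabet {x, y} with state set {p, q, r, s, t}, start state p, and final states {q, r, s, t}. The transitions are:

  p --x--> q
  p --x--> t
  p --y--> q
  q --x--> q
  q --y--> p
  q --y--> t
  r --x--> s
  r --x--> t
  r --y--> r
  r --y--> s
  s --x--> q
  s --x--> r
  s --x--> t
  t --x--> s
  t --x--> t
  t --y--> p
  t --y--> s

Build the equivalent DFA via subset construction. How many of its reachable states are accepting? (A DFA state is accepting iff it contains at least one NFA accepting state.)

Start state of the DFA: {p}.
{p} --x--> {q, t}  [new]
{p} --y--> {q}  [new]
{q, t} --x--> {q, s, t}  [new]
{q, t} --y--> {p, s, t}  [new]
{q} --x--> {q}  [seen]
{q} --y--> {p, t}  [new]
{q, s, t} --x--> {q, r, s, t}  [new]
{q, s, t} --y--> {p, s, t}  [seen]
{p, s, t} --x--> {q, r, s, t}  [seen]
{p, s, t} --y--> {p, q, s}  [new]
{p, t} --x--> {q, s, t}  [seen]
{p, t} --y--> {p, q, s}  [seen]
{q, r, s, t} --x--> {q, r, s, t}  [seen]
{q, r, s, t} --y--> {p, r, s, t}  [new]
{p, q, s} --x--> {q, r, t}  [new]
{p, q, s} --y--> {p, q, t}  [new]
{p, r, s, t} --x--> {q, r, s, t}  [seen]
{p, r, s, t} --y--> {p, q, r, s}  [new]
{q, r, t} --x--> {q, s, t}  [seen]
{q, r, t} --y--> {p, r, s, t}  [seen]
{p, q, t} --x--> {q, s, t}  [seen]
{p, q, t} --y--> {p, q, s, t}  [new]
{p, q, r, s} --x--> {q, r, s, t}  [seen]
{p, q, r, s} --y--> {p, q, r, s, t}  [new]
{p, q, s, t} --x--> {q, r, s, t}  [seen]
{p, q, s, t} --y--> {p, q, s, t}  [seen]
{p, q, r, s, t} --x--> {q, r, s, t}  [seen]
{p, q, r, s, t} --y--> {p, q, r, s, t}  [seen]
Reachable DFA states: {p}, {q, t}, {q}, {q, s, t}, {p, s, t}, {p, t}, {q, r, s, t}, {p, q, s}, {p, r, s, t}, {q, r, t}, {p, q, t}, {p, q, r, s}, {p, q, s, t}, {p, q, r, s, t}.
Accepting DFA states (contain an NFA accepting state): {q, t}, {q}, {q, s, t}, {p, s, t}, {p, t}, {q, r, s, t}, {p, q, s}, {p, r, s, t}, {q, r, t}, {p, q, t}, {p, q, r, s}, {p, q, s, t}, {p, q, r, s, t}.

13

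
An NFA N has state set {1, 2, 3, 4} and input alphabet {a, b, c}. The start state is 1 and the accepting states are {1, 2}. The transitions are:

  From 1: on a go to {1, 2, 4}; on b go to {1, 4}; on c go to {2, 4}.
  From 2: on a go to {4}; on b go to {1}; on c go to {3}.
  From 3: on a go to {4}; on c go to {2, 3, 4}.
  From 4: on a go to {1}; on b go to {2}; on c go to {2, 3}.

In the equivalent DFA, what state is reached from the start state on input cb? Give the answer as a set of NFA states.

Start: {1}.
δ(1,c) = {2, 4}.
Union: {2, 4}.
After c: {2, 4}.
δ(2,b) = {1}; δ(4,b) = {2}.
Union: {1, 2}.
After b: {1, 2}.

{1, 2}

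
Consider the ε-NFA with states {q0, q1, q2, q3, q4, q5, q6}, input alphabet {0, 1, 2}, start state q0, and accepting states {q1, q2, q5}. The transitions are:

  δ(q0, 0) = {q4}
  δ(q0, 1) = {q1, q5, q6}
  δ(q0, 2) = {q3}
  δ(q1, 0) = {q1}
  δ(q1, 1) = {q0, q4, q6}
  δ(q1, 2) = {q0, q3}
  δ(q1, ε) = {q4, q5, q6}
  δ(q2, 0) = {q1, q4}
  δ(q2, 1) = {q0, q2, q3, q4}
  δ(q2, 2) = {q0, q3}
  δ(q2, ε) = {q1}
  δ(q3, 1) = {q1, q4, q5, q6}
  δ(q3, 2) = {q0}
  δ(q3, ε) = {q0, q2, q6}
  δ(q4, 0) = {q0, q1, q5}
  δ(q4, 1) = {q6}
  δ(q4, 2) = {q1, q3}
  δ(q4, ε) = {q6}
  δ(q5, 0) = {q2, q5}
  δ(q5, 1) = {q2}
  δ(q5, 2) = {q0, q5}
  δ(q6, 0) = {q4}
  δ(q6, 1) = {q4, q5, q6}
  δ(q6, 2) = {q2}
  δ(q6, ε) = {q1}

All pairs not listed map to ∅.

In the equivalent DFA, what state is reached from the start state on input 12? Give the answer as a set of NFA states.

Start: {q0}.
δ(q0,1) = {q1, q5, q6}.
Union: {q1, q5, q6}.
ε-closure gives {q1, q4, q5, q6}.
After 1: {q1, q4, q5, q6}.
δ(q1,2) = {q0, q3}; δ(q4,2) = {q1, q3}; δ(q5,2) = {q0, q5}; δ(q6,2) = {q2}.
Union: {q0, q1, q2, q3, q5}.
ε-closure gives {q0, q1, q2, q3, q4, q5, q6}.
After 2: {q0, q1, q2, q3, q4, q5, q6}.

{q0, q1, q2, q3, q4, q5, q6}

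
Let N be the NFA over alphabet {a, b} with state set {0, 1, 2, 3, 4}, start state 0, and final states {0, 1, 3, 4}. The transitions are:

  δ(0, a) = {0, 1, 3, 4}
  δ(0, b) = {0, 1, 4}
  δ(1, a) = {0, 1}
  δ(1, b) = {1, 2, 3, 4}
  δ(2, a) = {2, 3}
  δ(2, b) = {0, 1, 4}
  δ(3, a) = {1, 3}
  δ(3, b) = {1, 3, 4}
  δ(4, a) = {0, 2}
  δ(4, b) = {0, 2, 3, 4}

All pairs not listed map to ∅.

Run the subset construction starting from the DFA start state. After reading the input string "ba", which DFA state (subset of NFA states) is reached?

{0, 1, 2, 3, 4}

Start: {0}.
δ(0,b) = {0, 1, 4}.
Union: {0, 1, 4}.
After b: {0, 1, 4}.
δ(0,a) = {0, 1, 3, 4}; δ(1,a) = {0, 1}; δ(4,a) = {0, 2}.
Union: {0, 1, 2, 3, 4}.
After a: {0, 1, 2, 3, 4}.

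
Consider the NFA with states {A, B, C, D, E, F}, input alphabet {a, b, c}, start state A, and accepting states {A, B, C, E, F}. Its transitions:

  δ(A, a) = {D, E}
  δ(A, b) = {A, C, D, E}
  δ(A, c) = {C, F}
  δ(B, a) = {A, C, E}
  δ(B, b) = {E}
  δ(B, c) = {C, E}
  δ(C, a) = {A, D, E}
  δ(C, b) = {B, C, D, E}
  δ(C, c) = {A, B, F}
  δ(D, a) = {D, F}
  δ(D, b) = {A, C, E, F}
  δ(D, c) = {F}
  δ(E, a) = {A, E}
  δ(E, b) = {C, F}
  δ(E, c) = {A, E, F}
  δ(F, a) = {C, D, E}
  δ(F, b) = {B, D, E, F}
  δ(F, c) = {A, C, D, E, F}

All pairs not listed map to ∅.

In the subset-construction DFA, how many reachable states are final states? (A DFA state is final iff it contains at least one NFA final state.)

11

Start state of the DFA: {A}.
{A} --a--> {D, E}  [new]
{A} --b--> {A, C, D, E}  [new]
{A} --c--> {C, F}  [new]
{D, E} --a--> {A, D, E, F}  [new]
{D, E} --b--> {A, C, E, F}  [new]
{D, E} --c--> {A, E, F}  [new]
{A, C, D, E} --a--> {A, D, E, F}  [seen]
{A, C, D, E} --b--> {A, B, C, D, E, F}  [new]
{A, C, D, E} --c--> {A, B, C, E, F}  [new]
{C, F} --a--> {A, C, D, E}  [seen]
{C, F} --b--> {B, C, D, E, F}  [new]
{C, F} --c--> {A, B, C, D, E, F}  [seen]
{A, D, E, F} --a--> {A, C, D, E, F}  [new]
{A, D, E, F} --b--> {A, B, C, D, E, F}  [seen]
{A, D, E, F} --c--> {A, C, D, E, F}  [seen]
{A, C, E, F} --a--> {A, C, D, E}  [seen]
{A, C, E, F} --b--> {A, B, C, D, E, F}  [seen]
{A, C, E, F} --c--> {A, B, C, D, E, F}  [seen]
{A, E, F} --a--> {A, C, D, E}  [seen]
{A, E, F} --b--> {A, B, C, D, E, F}  [seen]
{A, E, F} --c--> {A, C, D, E, F}  [seen]
{A, B, C, D, E, F} --a--> {A, C, D, E, F}  [seen]
{A, B, C, D, E, F} --b--> {A, B, C, D, E, F}  [seen]
{A, B, C, D, E, F} --c--> {A, B, C, D, E, F}  [seen]
{A, B, C, E, F} --a--> {A, C, D, E}  [seen]
{A, B, C, E, F} --b--> {A, B, C, D, E, F}  [seen]
{A, B, C, E, F} --c--> {A, B, C, D, E, F}  [seen]
{B, C, D, E, F} --a--> {A, C, D, E, F}  [seen]
{B, C, D, E, F} --b--> {A, B, C, D, E, F}  [seen]
{B, C, D, E, F} --c--> {A, B, C, D, E, F}  [seen]
{A, C, D, E, F} --a--> {A, C, D, E, F}  [seen]
{A, C, D, E, F} --b--> {A, B, C, D, E, F}  [seen]
{A, C, D, E, F} --c--> {A, B, C, D, E, F}  [seen]
Reachable DFA states: {A}, {D, E}, {A, C, D, E}, {C, F}, {A, D, E, F}, {A, C, E, F}, {A, E, F}, {A, B, C, D, E, F}, {A, B, C, E, F}, {B, C, D, E, F}, {A, C, D, E, F}.
Accepting DFA states (contain an NFA accepting state): {A}, {D, E}, {A, C, D, E}, {C, F}, {A, D, E, F}, {A, C, E, F}, {A, E, F}, {A, B, C, D, E, F}, {A, B, C, E, F}, {B, C, D, E, F}, {A, C, D, E, F}.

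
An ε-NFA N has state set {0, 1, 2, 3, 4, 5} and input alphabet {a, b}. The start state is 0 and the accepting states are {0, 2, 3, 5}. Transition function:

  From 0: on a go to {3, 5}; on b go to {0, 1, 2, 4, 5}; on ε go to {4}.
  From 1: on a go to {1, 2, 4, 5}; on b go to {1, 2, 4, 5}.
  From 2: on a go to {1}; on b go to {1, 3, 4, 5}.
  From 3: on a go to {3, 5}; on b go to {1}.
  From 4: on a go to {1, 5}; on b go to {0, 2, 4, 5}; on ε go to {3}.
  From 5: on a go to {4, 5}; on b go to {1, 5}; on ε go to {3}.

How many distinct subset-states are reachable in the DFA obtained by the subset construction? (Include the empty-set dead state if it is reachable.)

Start state of the DFA: {0, 3, 4} (ε-closure of the NFA start).
{0, 3, 4} --a--> {1, 3, 5}  [new]
{0, 3, 4} --b--> {0, 1, 2, 3, 4, 5}  [new]
{1, 3, 5} --a--> {1, 2, 3, 4, 5}  [new]
{1, 3, 5} --b--> {1, 2, 3, 4, 5}  [seen]
{0, 1, 2, 3, 4, 5} --a--> {1, 2, 3, 4, 5}  [seen]
{0, 1, 2, 3, 4, 5} --b--> {0, 1, 2, 3, 4, 5}  [seen]
{1, 2, 3, 4, 5} --a--> {1, 2, 3, 4, 5}  [seen]
{1, 2, 3, 4, 5} --b--> {0, 1, 2, 3, 4, 5}  [seen]
Reachable DFA states: {0, 3, 4}, {1, 3, 5}, {0, 1, 2, 3, 4, 5}, {1, 2, 3, 4, 5}.

4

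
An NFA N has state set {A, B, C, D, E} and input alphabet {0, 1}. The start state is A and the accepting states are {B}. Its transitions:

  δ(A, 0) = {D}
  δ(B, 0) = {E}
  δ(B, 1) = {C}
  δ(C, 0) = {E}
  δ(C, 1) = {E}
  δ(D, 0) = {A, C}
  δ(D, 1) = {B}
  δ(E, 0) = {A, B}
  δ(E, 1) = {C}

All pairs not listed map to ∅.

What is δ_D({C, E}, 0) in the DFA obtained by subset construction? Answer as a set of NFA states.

δ(C,0) = {E}; δ(E,0) = {A, B}.
Union: {A, B, E}.

{A, B, E}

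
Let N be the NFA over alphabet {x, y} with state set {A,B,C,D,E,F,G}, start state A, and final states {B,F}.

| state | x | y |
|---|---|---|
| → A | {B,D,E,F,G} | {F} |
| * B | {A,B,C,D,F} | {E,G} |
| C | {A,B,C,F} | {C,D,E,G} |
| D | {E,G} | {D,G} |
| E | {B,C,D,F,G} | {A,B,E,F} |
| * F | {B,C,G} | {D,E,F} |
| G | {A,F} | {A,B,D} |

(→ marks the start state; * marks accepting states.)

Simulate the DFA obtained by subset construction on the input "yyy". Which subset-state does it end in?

Start: {A}.
δ(A,y) = {F}.
Union: {F}.
After y: {F}.
δ(F,y) = {D,E,F}.
Union: {D,E,F}.
After y: {D,E,F}.
δ(D,y) = {D,G}; δ(E,y) = {A,B,E,F}; δ(F,y) = {D,E,F}.
Union: {A,B,D,E,F,G}.
After y: {A,B,D,E,F,G}.

{A,B,D,E,F,G}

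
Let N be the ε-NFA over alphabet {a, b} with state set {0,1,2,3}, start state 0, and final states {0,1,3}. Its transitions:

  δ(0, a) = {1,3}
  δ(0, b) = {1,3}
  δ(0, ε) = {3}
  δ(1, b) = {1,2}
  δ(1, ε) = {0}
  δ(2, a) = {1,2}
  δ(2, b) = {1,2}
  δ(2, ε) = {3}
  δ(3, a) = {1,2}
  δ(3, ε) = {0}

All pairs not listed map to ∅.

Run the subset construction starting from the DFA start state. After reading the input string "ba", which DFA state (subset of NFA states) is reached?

{0,1,2,3}

Start: {0,3}.
δ(0,b) = {1,3}; δ(3,b) = ∅.
Union: {1,3}.
ε-closure gives {0,1,3}.
After b: {0,1,3}.
δ(0,a) = {1,3}; δ(1,a) = ∅; δ(3,a) = {1,2}.
Union: {1,2,3}.
ε-closure gives {0,1,2,3}.
After a: {0,1,2,3}.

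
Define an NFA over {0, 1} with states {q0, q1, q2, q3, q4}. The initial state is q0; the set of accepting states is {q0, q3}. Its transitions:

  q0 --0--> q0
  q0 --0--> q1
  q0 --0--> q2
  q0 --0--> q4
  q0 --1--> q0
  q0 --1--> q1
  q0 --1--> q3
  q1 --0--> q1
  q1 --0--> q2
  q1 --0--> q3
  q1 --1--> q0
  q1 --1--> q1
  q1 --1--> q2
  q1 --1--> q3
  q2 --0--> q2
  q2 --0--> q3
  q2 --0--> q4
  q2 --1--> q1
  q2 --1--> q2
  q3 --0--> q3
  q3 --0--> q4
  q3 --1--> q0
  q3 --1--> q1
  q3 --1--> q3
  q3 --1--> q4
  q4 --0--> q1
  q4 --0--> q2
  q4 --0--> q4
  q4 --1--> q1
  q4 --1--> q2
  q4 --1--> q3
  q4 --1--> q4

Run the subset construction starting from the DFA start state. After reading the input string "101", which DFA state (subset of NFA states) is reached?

Start: {q0}.
δ(q0,1) = {q0, q1, q3}.
Union: {q0, q1, q3}.
After 1: {q0, q1, q3}.
δ(q0,0) = {q0, q1, q2, q4}; δ(q1,0) = {q1, q2, q3}; δ(q3,0) = {q3, q4}.
Union: {q0, q1, q2, q3, q4}.
After 0: {q0, q1, q2, q3, q4}.
δ(q0,1) = {q0, q1, q3}; δ(q1,1) = {q0, q1, q2, q3}; δ(q2,1) = {q1, q2}; δ(q3,1) = {q0, q1, q3, q4}; δ(q4,1) = {q1, q2, q3, q4}.
Union: {q0, q1, q2, q3, q4}.
After 1: {q0, q1, q2, q3, q4}.

{q0, q1, q2, q3, q4}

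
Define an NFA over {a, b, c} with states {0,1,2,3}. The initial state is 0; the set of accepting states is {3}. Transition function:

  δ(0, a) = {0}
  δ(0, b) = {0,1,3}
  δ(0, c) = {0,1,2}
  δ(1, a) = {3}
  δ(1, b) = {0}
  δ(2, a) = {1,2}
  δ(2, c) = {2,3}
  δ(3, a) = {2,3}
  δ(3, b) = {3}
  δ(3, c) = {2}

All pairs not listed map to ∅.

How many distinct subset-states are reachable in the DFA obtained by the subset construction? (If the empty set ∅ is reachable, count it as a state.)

5

Start state of the DFA: {0}.
{0} --a--> {0}  [seen]
{0} --b--> {0,1,3}  [new]
{0} --c--> {0,1,2}  [new]
{0,1,3} --a--> {0,2,3}  [new]
{0,1,3} --b--> {0,1,3}  [seen]
{0,1,3} --c--> {0,1,2}  [seen]
{0,1,2} --a--> {0,1,2,3}  [new]
{0,1,2} --b--> {0,1,3}  [seen]
{0,1,2} --c--> {0,1,2,3}  [seen]
{0,2,3} --a--> {0,1,2,3}  [seen]
{0,2,3} --b--> {0,1,3}  [seen]
{0,2,3} --c--> {0,1,2,3}  [seen]
{0,1,2,3} --a--> {0,1,2,3}  [seen]
{0,1,2,3} --b--> {0,1,3}  [seen]
{0,1,2,3} --c--> {0,1,2,3}  [seen]
Reachable DFA states: {0}, {0,1,3}, {0,1,2}, {0,2,3}, {0,1,2,3}.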